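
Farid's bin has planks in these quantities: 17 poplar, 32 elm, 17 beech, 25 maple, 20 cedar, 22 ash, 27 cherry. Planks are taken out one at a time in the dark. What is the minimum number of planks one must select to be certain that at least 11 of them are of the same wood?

An adversary could hand out at most 10 planks per wood: 10 + 10 + 10 + 10 + 10 + 10 + 10 = 70 planks and still no wood has 11.
One more plank lands in a wood already at 10, so 71 draws are enough and 70 are not.

71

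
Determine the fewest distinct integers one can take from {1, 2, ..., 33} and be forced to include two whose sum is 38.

Group the elements by complementary pair {x, 38−x}: {5,33}, {6,32}, {7,31}, …, giving 14 two-element pairs; the single value 19 (it cannot pair with itself since the integers are distinct); and 4 integers whose partner 38−x falls outside [1,33].
By the pigeonhole principle, treating each of those 19 groups as a pigeonhole, one can pick one integer per group — 19 integers — with no two summing to 38.
The 20th integer lands in an occupied pair, forcing a sum of 38.

20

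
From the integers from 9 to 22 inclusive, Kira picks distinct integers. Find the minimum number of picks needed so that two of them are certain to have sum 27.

A set avoiding the sum 27 can contain at most one of each pair {x, 27−x}, plus the 4 elements whose complement lies outside the range.
The integers 14, …, 22 (9 of them) are such a set: any two sum to at least 14+15 = 29 > 27.
By the pigeonhole principle, any 10th integer completes one of the 5 pairs, so 10 choices force a sum of 27.

10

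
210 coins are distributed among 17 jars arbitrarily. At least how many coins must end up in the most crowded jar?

The 17 jars are the holes and the 210 coins are the pigeons.
If every jar held at most 12 coins, the total would be at most 17 × 12 = 204, which is less than 210.
So some jar holds at least ⌈210/17⌉ = 13 coins.

13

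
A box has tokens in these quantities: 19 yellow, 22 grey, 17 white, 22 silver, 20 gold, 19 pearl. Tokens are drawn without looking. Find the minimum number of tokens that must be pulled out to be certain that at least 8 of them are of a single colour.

43

The 6 colours are the holes; the tokens drawn are the pigeons.
To avoid 8 of any one colour, the worst case takes at most 7 of each colour.
That gives 7 + 7 + 7 + 7 + 7 + 7 = 42 tokens with no colour reaching 8.
The next token forces some colour to 8, so 42 + 1 = 43.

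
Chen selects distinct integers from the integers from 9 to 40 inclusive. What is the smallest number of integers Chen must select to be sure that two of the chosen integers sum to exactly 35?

24

Group the elements by complementary pair {x, 35−x}: {9,26}, {10,25}, {11,24}, …, giving 9 two-element pairs and 14 integers whose partner 35−x falls outside [9,40].
Treating each of those 23 groups as a pigeonhole, one can pick one integer per group — 23 integers — with no two summing to 35.
The 24th integer lands in an occupied pair, forcing a sum of 35.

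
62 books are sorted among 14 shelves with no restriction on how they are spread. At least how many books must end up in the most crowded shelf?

By pigeonhole, the 14 shelves are the holes and the 62 books are the pigeons.
If every shelf held at most 4 books, the total would be at most 14 × 4 = 56, which is less than 62.
So some shelf holds at least ⌈62/14⌉ = 5 books.

5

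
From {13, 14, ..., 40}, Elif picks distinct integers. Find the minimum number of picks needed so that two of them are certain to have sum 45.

Group the elements by complementary pair {x, 45−x}: {13,32}, {14,31}, {15,30}, …, giving 10 two-element pairs and 8 integers whose partner 45−x falls outside [13,40].
By the pigeonhole principle, treating each of those 18 groups as a pigeonhole, one can pick one integer per group — 18 integers — with no two summing to 45.
The 19th integer lands in an occupied pair, forcing a sum of 45.

19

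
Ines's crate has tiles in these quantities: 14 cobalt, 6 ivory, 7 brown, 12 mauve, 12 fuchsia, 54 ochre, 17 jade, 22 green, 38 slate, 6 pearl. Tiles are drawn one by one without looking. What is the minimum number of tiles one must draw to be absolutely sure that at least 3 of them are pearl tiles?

In the worst case for collecting pearl tiles, every non-pearl tile comes out first.
There are 14 + 6 + 7 + 12 + 12 + 54 + 17 + 22 + 38 = 182 non-pearl tiles altogether.
After those, each further tile must be pearl, so 182 + 3 = 185 draws guarantee 3 pearl tiles.

185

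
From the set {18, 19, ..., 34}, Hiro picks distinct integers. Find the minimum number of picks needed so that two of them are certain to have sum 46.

Two chosen integers sum to 46 exactly when both halves of some pair {x, 46−x} with 18 ≤ x ≤ 46−x ≤ 28 are chosen — 5 such pairs.
The remaining 7 elements (those with no distinct partner in range) can never complete a 46-sum, so the worst case takes all of them and one from each pair: 7 + 5 = 12.
The 13th integer has to be the second member of some pair, so 12 + 1 = 13.

13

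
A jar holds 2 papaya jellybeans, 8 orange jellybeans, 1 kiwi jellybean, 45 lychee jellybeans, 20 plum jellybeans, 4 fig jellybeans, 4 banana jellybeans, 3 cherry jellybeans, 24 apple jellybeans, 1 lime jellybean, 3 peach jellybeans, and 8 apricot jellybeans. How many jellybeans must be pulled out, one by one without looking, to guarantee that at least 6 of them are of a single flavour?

44

An adversary could hand out at most 5 jellybeans per flavour (7 flavours run out sooner): 2 + 5 + 1 + 5 + 5 + 4 + 4 + 3 + 5 + 1 + 3 + 5 = 43 jellybeans and still no flavour has 6.
By the pigeonhole principle, one more jellybean lands in a flavour already at 5, so 44 draws are enough and 43 are not.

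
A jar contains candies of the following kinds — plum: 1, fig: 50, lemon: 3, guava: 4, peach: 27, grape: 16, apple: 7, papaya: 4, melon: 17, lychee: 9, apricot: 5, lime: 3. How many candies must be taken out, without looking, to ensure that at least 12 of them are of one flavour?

81

An adversary could hand out at most 11 candies per flavour (8 flavours run out sooner): 1 + 11 + 3 + 4 + 11 + 11 + 7 + 4 + 11 + 9 + 5 + 3 = 80 candies and still no flavour has 12.
By the pigeonhole principle, one more candy lands in a flavour already at 11, so 81 draws are enough and 80 are not.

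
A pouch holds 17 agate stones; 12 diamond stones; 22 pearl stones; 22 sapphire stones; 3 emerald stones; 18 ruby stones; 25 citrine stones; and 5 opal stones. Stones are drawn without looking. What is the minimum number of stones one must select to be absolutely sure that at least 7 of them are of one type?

Pigeonhole: put each drawn stone into a box by type. The largest draw with every box below 7 takes min(count, 6) from each type; types with fewer than 6 contribute all they have.
Σ min(cᵢ, 6) = 6 + 6 + 6 + 6 + 3 + 6 + 6 + 5 = 44.
Draw number 44 + 1 = 45 must push one box to 7.

45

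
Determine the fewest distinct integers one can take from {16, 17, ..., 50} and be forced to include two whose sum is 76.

A set avoiding the sum 76 can contain at most one of each pair {x, 76−x}, plus the 11 elements whose complement lies outside the range or equal to its own complement.
The integers 16, …, 38 (23 of them) are such a set: any two sum to at least 16+17 = 33 and at most 37+38 = 75 < 76.
Any 24th integer completes one of the 12 pairs, so 24 choices force a sum of 76.

24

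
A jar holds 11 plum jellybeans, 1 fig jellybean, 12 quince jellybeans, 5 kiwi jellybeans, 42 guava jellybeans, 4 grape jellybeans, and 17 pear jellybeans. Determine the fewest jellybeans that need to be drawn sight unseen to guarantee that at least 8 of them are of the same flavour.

39

An adversary could hand out at most 7 jellybeans per flavour (fig, kiwi, grape run out sooner): 7 + 1 + 7 + 5 + 7 + 4 + 7 = 38 jellybeans and still no flavour has 8.
One more jellybean lands in a flavour already at 7, so 39 draws are enough and 38 are not.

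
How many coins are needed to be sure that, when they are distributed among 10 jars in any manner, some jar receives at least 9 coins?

81

With 80 coins one could put exactly 8 in each of the 10 jars, and no jar would reach 9.
One more coin must land in a jar that already has 8, giving it 9.
So 10 × 8 + 1 = 81 coins are required.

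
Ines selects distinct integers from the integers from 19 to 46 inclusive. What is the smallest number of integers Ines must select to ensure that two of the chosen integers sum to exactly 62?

Two chosen integers sum to 62 exactly when both halves of some pair {x, 62−x} with 19 ≤ x ≤ 62−x ≤ 43 are chosen — 12 such pairs.
The remaining 4 elements (those with no distinct partner in range) can never complete a 62-sum, so the worst case takes all of them and one from each pair: 4 + 12 = 16.
The 17th integer has to be the second member of some pair, so 16 + 1 = 17.

17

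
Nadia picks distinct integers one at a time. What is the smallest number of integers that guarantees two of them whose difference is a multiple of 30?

31

Integers whose pairwise differences are multiples of 30 are exactly those sharing a remainder mod 30. By pigeonhole, the 30 residue classes mod 30 are the pigeonholes.
With 30 integers one could put 1 in each residue class and have no class reach 2.
The 31st integer pushes some class to 2, so 30·1 + 1 = 31.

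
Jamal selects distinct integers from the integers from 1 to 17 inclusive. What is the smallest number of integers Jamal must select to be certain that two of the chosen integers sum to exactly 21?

11

Group the elements by complementary pair {x, 21−x}: {4,17}, {5,16}, {6,15}, …, giving 7 two-element pairs and 3 integers whose partner 21−x falls outside [1,17].
By the pigeonhole principle, treating each of those 10 groups as a pigeonhole, one can pick one integer per group — 10 integers — with no two summing to 21.
The 11th integer lands in an occupied pair, forcing a sum of 21.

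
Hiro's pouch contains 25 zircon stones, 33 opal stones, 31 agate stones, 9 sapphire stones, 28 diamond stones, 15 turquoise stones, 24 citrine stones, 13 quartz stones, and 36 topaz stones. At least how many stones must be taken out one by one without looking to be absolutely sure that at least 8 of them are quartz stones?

In the worst case for collecting quartz stones, every non-quartz stone comes out first.
There are 25 + 33 + 31 + 9 + 28 + 15 + 24 + 36 = 201 non-quartz stones altogether.
After those, each further stone must be quartz, so 201 + 8 = 209 draws guarantee 8 quartz stones.

209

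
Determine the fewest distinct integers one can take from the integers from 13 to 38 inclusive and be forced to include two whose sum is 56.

Group the elements by complementary pair {x, 56−x}: {18,38}, {19,37}, {20,36}, …, giving 10 two-element pairs, the single value 28 (it cannot pair with itself since the integers are distinct), and 5 integers whose partner 56−x falls outside [13,38].
By the pigeonhole principle, treating each of those 16 groups as a pigeonhole, one can pick one integer per group — 16 integers — with no two summing to 56.
The 17th integer lands in an occupied pair, forcing a sum of 56.

17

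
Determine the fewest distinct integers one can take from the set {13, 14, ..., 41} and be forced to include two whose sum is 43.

Two chosen integers sum to 43 exactly when both halves of some pair {x, 43−x} with 13 ≤ x ≤ 43−x ≤ 30 are chosen — 9 such pairs.
The remaining 11 elements (those with no distinct partner in range) can never complete a 43-sum, so the worst case takes all of them and one from each pair: 11 + 9 = 20.
By pigeonhole, the 21st integer has to be the second member of some pair, so 20 + 1 = 21.

21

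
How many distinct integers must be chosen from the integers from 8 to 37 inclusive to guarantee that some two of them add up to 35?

A set avoiding the sum 35 can contain at most one of each pair {x, 35−x}, plus the 10 elements whose complement lies outside the range.
The integers 18, …, 37 (20 of them) are such a set: any two sum to at least 18+19 = 37 > 35.
Pigeonhole: any 21st integer completes one of the 10 pairs, so 21 choices force a sum of 35.

21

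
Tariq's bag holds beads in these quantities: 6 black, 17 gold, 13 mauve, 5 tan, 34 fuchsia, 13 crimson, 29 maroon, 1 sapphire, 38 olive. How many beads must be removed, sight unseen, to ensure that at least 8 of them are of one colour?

An adversary could hand out at most 7 beads per colour (black, tan, sapphire run out sooner): 6 + 7 + 7 + 5 + 7 + 7 + 7 + 1 + 7 = 54 beads and still no colour has 8.
By pigeonhole, one more bead lands in a colour already at 7, so 55 draws are enough and 54 are not.

55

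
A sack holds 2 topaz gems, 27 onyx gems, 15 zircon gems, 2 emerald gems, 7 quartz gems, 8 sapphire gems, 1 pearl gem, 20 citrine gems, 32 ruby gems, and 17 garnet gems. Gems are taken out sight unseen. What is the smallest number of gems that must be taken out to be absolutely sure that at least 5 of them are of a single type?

By the pigeonhole principle, the 10 types are the holes; the gems drawn are the pigeons.
To avoid 5 of any one type, the worst case takes at most 4 of each type, or every gem of a type that has fewer than 4.
That gives 2 + 4 + 4 + 2 + 4 + 4 + 1 + 4 + 4 + 4 = 33 gems with no type reaching 5.
The next gem forces some type to 5, so 33 + 1 = 34.

34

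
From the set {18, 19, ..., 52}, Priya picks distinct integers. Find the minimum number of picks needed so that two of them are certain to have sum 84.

26

A set avoiding the sum 84 can contain at most one of each pair {x, 84−x}, plus the 15 elements whose complement lies outside the range or equal to its own complement.
The integers 18, …, 42 (25 of them) are such a set: any two sum to at least 18+19 = 37 and at most 41+42 = 83 < 84.
By pigeonhole, any 26th integer completes one of the 10 pairs, so 26 choices force a sum of 84.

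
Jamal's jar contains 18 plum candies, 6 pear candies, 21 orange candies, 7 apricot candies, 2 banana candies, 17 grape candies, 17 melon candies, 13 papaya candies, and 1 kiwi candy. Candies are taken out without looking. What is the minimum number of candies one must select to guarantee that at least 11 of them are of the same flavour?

67

Put each drawn candy into a box by flavour. The largest draw with every box below 11 takes min(count, 10) from each flavour; flavours with fewer than 10 contribute all they have.
Σ min(cᵢ, 10) = 10 + 6 + 10 + 7 + 2 + 10 + 10 + 10 + 1 = 66.
Draw number 66 + 1 = 67 must push one box to 11.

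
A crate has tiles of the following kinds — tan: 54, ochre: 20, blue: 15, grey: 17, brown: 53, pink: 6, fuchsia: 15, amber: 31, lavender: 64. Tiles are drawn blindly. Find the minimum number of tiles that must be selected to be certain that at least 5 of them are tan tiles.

In the worst case for collecting tan tiles, every non-tan tile comes out first.
There are 20 + 15 + 17 + 53 + 6 + 15 + 31 + 64 = 221 non-tan tiles altogether.
After those, each further tile must be tan, so 221 + 5 = 226 draws guarantee 5 tan tiles.

226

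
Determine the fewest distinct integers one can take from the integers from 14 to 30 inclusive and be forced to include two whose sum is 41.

Two chosen integers sum to 41 exactly when both halves of some pair {x, 41−x} with 14 ≤ x ≤ 41−x ≤ 27 are chosen — 7 such pairs.
The remaining 3 elements (those with no distinct partner in range) can never complete a 41-sum, so the worst case takes all of them and one from each pair: 3 + 7 = 10.
The 11th integer has to be the second member of some pair, so 10 + 1 = 11.

11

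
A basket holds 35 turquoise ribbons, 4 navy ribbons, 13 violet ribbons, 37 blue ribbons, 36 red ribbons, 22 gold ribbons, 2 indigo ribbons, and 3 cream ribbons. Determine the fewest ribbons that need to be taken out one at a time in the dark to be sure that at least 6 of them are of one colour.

35

The 8 colours are the holes; the ribbons drawn are the pigeons.
To avoid 6 of any one colour, the worst case takes at most 5 of each colour, or every ribbon of a colour that has fewer than 5.
That gives 5 + 4 + 5 + 5 + 5 + 5 + 2 + 3 = 34 ribbons with no colour reaching 6.
The next ribbon forces some colour to 6, so 34 + 1 = 35.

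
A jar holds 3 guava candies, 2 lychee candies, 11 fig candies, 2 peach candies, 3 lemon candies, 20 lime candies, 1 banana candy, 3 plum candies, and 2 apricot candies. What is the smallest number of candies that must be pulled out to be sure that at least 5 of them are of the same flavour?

Put each drawn candy into a box by flavour. The largest draw with every box below 5 takes min(count, 4) from each flavour; flavours with fewer than 4 contribute all they have.
Σ min(cᵢ, 4) = 3 + 2 + 4 + 2 + 3 + 4 + 1 + 3 + 2 = 24.
Draw number 24 + 1 = 25 must push one box to 5.

25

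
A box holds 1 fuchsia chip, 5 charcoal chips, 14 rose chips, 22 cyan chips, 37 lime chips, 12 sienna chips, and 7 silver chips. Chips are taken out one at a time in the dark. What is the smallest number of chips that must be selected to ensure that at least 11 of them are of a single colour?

Put each drawn chip into a box by colour. The largest draw with every box below 11 takes min(count, 10) from each colour; colours with fewer than 10 contribute all they have.
Σ min(cᵢ, 10) = 1 + 5 + 10 + 10 + 10 + 10 + 7 = 53.
Draw number 53 + 1 = 54 must push one box to 11.

54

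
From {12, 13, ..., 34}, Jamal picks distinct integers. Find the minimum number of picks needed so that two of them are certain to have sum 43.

14

Two chosen integers sum to 43 exactly when both halves of some pair {x, 43−x} with 12 ≤ x ≤ 43−x ≤ 31 are chosen — 10 such pairs.
The remaining 3 elements (those with no distinct partner in range) can never complete a 43-sum, so the worst case takes all of them and one from each pair: 3 + 10 = 13.
The 14th integer has to be the second member of some pair, so 13 + 1 = 14.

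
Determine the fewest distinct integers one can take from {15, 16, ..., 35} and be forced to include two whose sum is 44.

15

A set avoiding the sum 44 can contain at most one of each pair {x, 44−x}, plus the 7 elements whose complement lies outside the range or equal to its own complement.
The integers 22, …, 35 (14 of them) are such a set: any two sum to at least 22+23 = 45 > 44.
Any 15th integer completes one of the 7 pairs, so 15 choices force a sum of 44.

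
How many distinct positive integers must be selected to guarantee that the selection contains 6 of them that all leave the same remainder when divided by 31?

The 31 residue classes mod 31 are the pigeonholes.
With 155 integers one could put 5 in each residue class and have no class reach 6.
The 156th integer pushes some class to 6, so 31·5 + 1 = 156.

156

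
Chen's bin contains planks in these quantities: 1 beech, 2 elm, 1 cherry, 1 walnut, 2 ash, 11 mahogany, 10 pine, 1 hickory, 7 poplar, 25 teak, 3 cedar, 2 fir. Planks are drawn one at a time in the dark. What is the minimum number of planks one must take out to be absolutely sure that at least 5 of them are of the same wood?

30

An adversary could hand out at most 4 planks per wood (8 woods run out sooner): 1 + 2 + 1 + 1 + 2 + 4 + 4 + 1 + 4 + 4 + 3 + 2 = 29 planks and still no wood has 5.
One more plank lands in a wood already at 4, so 30 draws are enough and 29 are not.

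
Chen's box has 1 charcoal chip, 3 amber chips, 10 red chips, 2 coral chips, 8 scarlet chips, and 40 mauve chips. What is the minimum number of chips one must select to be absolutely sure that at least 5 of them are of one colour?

19

By the pigeonhole principle, put each drawn chip into a box by colour. The largest draw with every box below 5 takes min(count, 4) from each colour; colours with fewer than 4 contribute all they have.
Σ min(cᵢ, 4) = 1 + 3 + 4 + 2 + 4 + 4 = 18.
Draw number 18 + 1 = 19 must push one box to 5.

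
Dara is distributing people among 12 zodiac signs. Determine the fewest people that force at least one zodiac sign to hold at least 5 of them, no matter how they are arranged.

49

With 48 people one could put exactly 4 in each of the 12 zodiac signs, and no zodiac sign would reach 5.
One more person must land in a zodiac sign that already has 4, giving it 5.
So 12 × 4 + 1 = 49 people are required.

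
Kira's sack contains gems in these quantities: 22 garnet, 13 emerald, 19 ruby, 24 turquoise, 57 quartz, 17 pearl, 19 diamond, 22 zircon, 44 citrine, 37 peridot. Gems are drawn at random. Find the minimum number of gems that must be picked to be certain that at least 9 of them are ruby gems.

264

In the worst case for collecting ruby gems, every non-ruby gem comes out first.
There are 22 + 13 + 24 + 57 + 17 + 19 + 22 + 44 + 37 = 255 non-ruby gems altogether.
After those, each further gem must be ruby, so 255 + 9 = 264 draws guarantee 9 ruby gems.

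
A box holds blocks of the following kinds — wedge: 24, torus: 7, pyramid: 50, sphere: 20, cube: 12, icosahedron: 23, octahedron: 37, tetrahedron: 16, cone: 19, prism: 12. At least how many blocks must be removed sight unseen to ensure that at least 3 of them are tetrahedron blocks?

207

In the worst case for collecting tetrahedron blocks, every non-tetrahedron block comes out first.
There are 24 + 7 + 50 + 20 + 12 + 23 + 37 + 19 + 12 = 204 non-tetrahedron blocks altogether.
After those, each further block must be tetrahedron, so 204 + 3 = 207 draws guarantee 3 tetrahedron blocks.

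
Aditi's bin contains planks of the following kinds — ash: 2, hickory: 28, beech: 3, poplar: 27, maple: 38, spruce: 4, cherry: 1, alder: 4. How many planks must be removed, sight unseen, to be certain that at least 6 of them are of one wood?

30

The 8 woods are the holes; the planks drawn are the pigeons.
To avoid 6 of any one wood, the worst case takes at most 5 of each wood, or every plank of a wood that has fewer than 5.
That gives 2 + 5 + 3 + 5 + 5 + 4 + 1 + 4 = 29 planks with no wood reaching 6.
The next plank forces some wood to 6, so 29 + 1 = 30.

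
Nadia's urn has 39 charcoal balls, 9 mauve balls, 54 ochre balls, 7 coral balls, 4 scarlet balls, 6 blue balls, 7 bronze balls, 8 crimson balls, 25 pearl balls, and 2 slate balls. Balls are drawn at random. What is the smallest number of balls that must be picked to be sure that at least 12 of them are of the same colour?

77

The 10 colours are the holes; the balls drawn are the pigeons.
To avoid 12 of any one colour, the worst case takes at most 11 of each colour, or every ball of a colour that has fewer than 11.
That gives 11 + 9 + 11 + 7 + 4 + 6 + 7 + 8 + 11 + 2 = 76 balls with no colour reaching 12.
The next ball forces some colour to 12, so 76 + 1 = 77.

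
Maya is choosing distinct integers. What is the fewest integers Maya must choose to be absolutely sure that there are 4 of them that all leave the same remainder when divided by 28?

The 28 residue classes mod 28 are the pigeonholes.
With 84 integers one could put 3 in each residue class and have no class reach 4.
The 85th integer pushes some class to 4, so 28·3 + 1 = 85.

85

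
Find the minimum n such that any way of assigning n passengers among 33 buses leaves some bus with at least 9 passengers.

With 264 passengers one could put exactly 8 in each of the 33 buses, and no bus would reach 9.
One more passenger must land in a bus that already has 8, giving it 9.
So 33 × 8 + 1 = 265 passengers are required.

265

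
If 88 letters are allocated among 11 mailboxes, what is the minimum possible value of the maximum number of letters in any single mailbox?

8

By the pigeonhole principle, the 11 mailboxes are the holes and the 88 letters are the pigeons.
If every mailbox held at most 7 letters, the total would be at most 11 × 7 = 77, which is less than 88.
So some mailbox holds at least ⌈88/11⌉ = 8 letters.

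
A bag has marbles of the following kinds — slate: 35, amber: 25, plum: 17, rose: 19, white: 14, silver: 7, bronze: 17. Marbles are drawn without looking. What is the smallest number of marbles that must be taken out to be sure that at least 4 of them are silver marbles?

131

In the worst case for collecting silver marbles, every non-silver marble comes out first.
There are 35 + 25 + 17 + 19 + 14 + 17 = 127 non-silver marbles altogether.
After those, each further marble must be silver, so 127 + 4 = 131 draws guarantee 4 silver marbles.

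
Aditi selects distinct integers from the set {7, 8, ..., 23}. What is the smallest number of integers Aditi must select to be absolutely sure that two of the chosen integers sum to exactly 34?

12

Two chosen integers sum to 34 exactly when both halves of some pair {x, 34−x} with 11 ≤ x ≤ 34−x ≤ 23 are chosen — 6 such pairs.
The remaining 5 elements (those with no distinct partner in range) can never complete a 34-sum, so the worst case takes all of them and one from each pair: 5 + 6 = 11.
The 12th integer has to be the second member of some pair, so 11 + 1 = 12.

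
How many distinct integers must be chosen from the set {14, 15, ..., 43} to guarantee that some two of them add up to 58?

17

A set avoiding the sum 58 can contain at most one of each pair {x, 58−x}, plus the 2 elements whose complement lies outside the range or equal to its own complement.
The integers 14, …, 29 (16 of them) are such a set: any two sum to at least 14+15 = 29 and at most 28+29 = 57 < 58.
Pigeonhole: any 17th integer completes one of the 14 pairs, so 17 choices force a sum of 58.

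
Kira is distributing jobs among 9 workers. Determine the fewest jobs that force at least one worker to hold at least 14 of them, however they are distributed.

With 117 jobs one could put exactly 13 in each of the 9 workers, and no worker would reach 14.
One more job must land in a worker that already has 13, giving it 14.
So 9 × 13 + 1 = 118 jobs are required.

118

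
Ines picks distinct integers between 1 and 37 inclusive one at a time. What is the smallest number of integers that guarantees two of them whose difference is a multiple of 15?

Integers whose pairwise differences are multiples of 15 are exactly those sharing a remainder mod 15. By pigeonhole, the 15 residue classes mod 15 are the pigeonholes.
With 15 integers one could put 1 in each residue class and have no class reach 2.
The 16th integer pushes some class to 2, so 15·1 + 1 = 16.

16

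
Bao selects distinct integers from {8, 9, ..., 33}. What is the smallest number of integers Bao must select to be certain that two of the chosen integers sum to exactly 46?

Group the elements by complementary pair {x, 46−x}: {13,33}, {14,32}, {15,31}, …, giving 10 two-element pairs, the single value 23 (it cannot pair with itself since the integers are distinct), and 5 integers whose partner 46−x falls outside [8,33].
Treating each of those 16 groups as a pigeonhole, one can pick one integer per group — 16 integers — with no two summing to 46.
The 17th integer lands in an occupied pair, forcing a sum of 46.

17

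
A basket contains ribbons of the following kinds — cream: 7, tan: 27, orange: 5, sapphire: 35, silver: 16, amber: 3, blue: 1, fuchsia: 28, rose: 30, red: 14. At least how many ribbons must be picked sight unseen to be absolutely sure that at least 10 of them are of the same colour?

By pigeonhole, the 10 colours are the holes; the ribbons drawn are the pigeons.
To avoid 10 of any one colour, the worst case takes at most 9 of each colour, or every ribbon of a colour that has fewer than 9.
That gives 7 + 9 + 5 + 9 + 9 + 3 + 1 + 9 + 9 + 9 = 70 ribbons with no colour reaching 10.
The next ribbon forces some colour to 10, so 70 + 1 = 71.

71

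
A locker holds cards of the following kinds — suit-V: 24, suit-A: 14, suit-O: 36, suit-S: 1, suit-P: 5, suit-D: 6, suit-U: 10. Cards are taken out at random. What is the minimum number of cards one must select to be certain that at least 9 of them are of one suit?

An adversary could hand out at most 8 cards per suit (suit-S, suit-P, suit-D run out sooner): 8 + 8 + 8 + 1 + 5 + 6 + 8 = 44 cards and still no suit has 9.
Pigeonhole: one more card lands in a suit already at 8, so 45 draws are enough and 44 are not.

45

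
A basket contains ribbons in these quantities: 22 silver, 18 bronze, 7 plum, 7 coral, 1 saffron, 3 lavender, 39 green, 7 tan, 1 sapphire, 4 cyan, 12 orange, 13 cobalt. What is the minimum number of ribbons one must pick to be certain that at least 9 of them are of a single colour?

71

Pigeonhole: put each drawn ribbon into a box by colour. The largest draw with every box below 9 takes min(count, 8) from each colour; colours with fewer than 8 contribute all they have.
Σ min(cᵢ, 8) = 8 + 8 + 7 + 7 + 1 + 3 + 8 + 7 + 1 + 4 + 8 + 8 = 70.
Draw number 70 + 1 = 71 must push one box to 9.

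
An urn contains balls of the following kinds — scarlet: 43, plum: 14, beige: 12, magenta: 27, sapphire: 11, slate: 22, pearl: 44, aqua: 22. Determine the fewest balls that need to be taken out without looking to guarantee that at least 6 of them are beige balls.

189

In the worst case for collecting beige balls, every non-beige ball comes out first.
There are 43 + 14 + 27 + 11 + 22 + 44 + 22 = 183 non-beige balls altogether.
After those, each further ball must be beige, so 183 + 6 = 189 draws guarantee 6 beige balls.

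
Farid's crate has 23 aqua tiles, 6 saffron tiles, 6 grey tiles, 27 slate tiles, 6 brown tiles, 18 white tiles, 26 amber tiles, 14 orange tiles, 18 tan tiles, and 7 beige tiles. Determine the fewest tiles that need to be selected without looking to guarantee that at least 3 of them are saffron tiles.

148

In the worst case for collecting saffron tiles, every non-saffron tile comes out first.
There are 23 + 6 + 27 + 6 + 18 + 26 + 14 + 18 + 7 = 145 non-saffron tiles altogether.
After those, each further tile must be saffron, so 145 + 3 = 148 draws guarantee 3 saffron tiles.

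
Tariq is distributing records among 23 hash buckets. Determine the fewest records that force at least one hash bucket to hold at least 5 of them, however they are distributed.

93

With 92 records one could put exactly 4 in each of the 23 hash buckets, and no hash bucket would reach 5.
One more record must land in a hash bucket that already has 4, giving it 5.
So 23 × 4 + 1 = 93 records are required.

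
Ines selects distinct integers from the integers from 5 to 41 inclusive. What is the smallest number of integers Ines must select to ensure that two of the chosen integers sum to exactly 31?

27

Group the elements by complementary pair {x, 31−x}: {5,26}, {6,25}, {7,24}, …, giving 11 two-element pairs and 15 integers whose partner 31−x falls outside [5,41].
By pigeonhole, treating each of those 26 groups as a pigeonhole, one can pick one integer per group — 26 integers — with no two summing to 31.
The 27th integer lands in an occupied pair, forcing a sum of 31.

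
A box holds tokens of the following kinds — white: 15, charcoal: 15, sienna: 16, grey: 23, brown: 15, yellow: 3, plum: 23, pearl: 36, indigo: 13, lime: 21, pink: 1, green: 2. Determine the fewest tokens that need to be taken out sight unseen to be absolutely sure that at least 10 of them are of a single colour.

88

An adversary could hand out at most 9 tokens per colour (yellow, pink, green run out sooner): 9 + 9 + 9 + 9 + 9 + 3 + 9 + 9 + 9 + 9 + 1 + 2 = 87 tokens and still no colour has 10.
By the pigeonhole principle, one more token lands in a colour already at 9, so 88 draws are enough and 87 are not.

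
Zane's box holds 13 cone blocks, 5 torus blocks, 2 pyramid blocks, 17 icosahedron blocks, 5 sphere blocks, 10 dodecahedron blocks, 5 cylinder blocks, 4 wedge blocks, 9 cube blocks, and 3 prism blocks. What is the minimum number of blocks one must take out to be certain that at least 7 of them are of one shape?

49

Put each drawn block into a box by shape. The largest draw with every box below 7 takes min(count, 6) from each shape; shapes with fewer than 6 contribute all they have.
Σ min(cᵢ, 6) = 6 + 5 + 2 + 6 + 5 + 6 + 5 + 4 + 6 + 3 = 48.
Draw number 48 + 1 = 49 must push one box to 7.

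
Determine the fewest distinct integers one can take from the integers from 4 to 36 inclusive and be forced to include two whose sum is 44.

Two chosen integers sum to 44 exactly when both halves of some pair {x, 44−x} with 8 ≤ x ≤ 44−x ≤ 36 are chosen — 14 such pairs.
The remaining 5 elements (those with no distinct partner in range) can never complete a 44-sum, so the worst case takes all of them and one from each pair: 5 + 14 = 19.
By the pigeonhole principle, the 20th integer has to be the second member of some pair, so 19 + 1 = 20.

20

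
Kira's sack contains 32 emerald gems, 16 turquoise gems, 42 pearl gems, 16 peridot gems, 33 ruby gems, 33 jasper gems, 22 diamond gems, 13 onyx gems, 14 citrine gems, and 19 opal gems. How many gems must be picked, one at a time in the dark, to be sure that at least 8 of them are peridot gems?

In the worst case for collecting peridot gems, every non-peridot gem comes out first.
There are 32 + 16 + 42 + 33 + 33 + 22 + 13 + 14 + 19 = 224 non-peridot gems altogether.
After those, each further gem must be peridot, so 224 + 8 = 232 draws guarantee 8 peridot gems.

232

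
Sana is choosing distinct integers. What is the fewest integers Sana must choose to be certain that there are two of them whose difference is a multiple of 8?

Integers whose pairwise differences are multiples of 8 are exactly those sharing a remainder mod 8. The 8 residue classes mod 8 are the pigeonholes.
With 8 integers one could put 1 in each residue class and have no class reach 2.
The 9th integer pushes some class to 2, so 8·1 + 1 = 9.

9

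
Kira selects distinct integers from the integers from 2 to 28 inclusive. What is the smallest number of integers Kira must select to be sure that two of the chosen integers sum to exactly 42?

21

A set avoiding the sum 42 can contain at most one of each pair {x, 42−x}, plus the 13 elements whose complement lies outside the range or equal to its own complement.
The integers 2, …, 21 (20 of them) are such a set: any two sum to at least 2+3 = 5 and at most 20+21 = 41 < 42.
By the pigeonhole principle, any 21st integer completes one of the 7 pairs, so 21 choices force a sum of 42.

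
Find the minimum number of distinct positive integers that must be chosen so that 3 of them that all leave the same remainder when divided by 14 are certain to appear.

The 14 residue classes mod 14 are the pigeonholes.
With 28 integers one could put 2 in each residue class and have no class reach 3.
The 29th integer pushes some class to 3, so 14·2 + 1 = 29.

29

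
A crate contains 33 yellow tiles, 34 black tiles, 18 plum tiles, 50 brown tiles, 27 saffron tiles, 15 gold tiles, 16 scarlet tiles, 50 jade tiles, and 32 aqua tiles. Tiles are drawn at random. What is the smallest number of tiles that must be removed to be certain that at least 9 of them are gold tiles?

269

In the worst case for collecting gold tiles, every non-gold tile comes out first.
There are 33 + 34 + 18 + 50 + 27 + 16 + 50 + 32 = 260 non-gold tiles altogether.
After those, each further tile must be gold, so 260 + 9 = 269 draws guarantee 9 gold tiles.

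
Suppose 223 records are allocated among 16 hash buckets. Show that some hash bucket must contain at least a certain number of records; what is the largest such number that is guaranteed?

By pigeonhole, the 16 hash buckets are the holes and the 223 records are the pigeons.
If every hash bucket held at most 13 records, the total would be at most 16 × 13 = 208, which is less than 223.
So some hash bucket holds at least ⌈223/16⌉ = 14 records.

14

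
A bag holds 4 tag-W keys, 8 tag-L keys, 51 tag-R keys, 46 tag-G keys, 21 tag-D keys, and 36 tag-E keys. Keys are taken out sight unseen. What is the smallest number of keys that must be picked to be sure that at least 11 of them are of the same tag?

53

An adversary could hand out at most 10 keys per tag (tag-W, tag-L run out sooner): 4 + 8 + 10 + 10 + 10 + 10 = 52 keys and still no tag has 11.
By pigeonhole, one more key lands in a tag already at 10, so 53 draws are enough and 52 are not.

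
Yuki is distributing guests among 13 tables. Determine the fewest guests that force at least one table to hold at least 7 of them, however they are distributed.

With 78 guests one could put exactly 6 in each of the 13 tables, and no table would reach 7.
One more guest must land in a table that already has 6, giving it 7.
So 13 × 6 + 1 = 79 guests are required.

79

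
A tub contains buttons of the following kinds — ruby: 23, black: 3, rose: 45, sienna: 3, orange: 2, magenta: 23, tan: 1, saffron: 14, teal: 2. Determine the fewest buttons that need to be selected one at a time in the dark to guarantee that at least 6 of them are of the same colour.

32

An adversary could hand out at most 5 buttons per colour (5 colours run out sooner): 5 + 3 + 5 + 3 + 2 + 5 + 1 + 5 + 2 = 31 buttons and still no colour has 6.
By the pigeonhole principle, one more button lands in a colour already at 5, so 32 draws are enough and 31 are not.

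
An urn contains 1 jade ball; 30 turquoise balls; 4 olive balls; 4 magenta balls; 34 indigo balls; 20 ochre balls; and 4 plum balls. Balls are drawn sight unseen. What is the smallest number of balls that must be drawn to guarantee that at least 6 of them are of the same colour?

Put each drawn ball into a box by colour. The largest draw with every box below 6 takes min(count, 5) from each colour; colours with fewer than 5 contribute all they have.
Σ min(cᵢ, 5) = 1 + 5 + 4 + 4 + 5 + 5 + 4 = 28.
Draw number 28 + 1 = 29 must push one box to 6.

29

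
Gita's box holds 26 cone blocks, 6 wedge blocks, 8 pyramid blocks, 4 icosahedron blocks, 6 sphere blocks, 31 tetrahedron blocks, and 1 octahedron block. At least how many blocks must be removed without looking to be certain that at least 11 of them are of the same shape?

46

Pigeonhole: put each drawn block into a box by shape. The largest draw with every box below 11 takes min(count, 10) from each shape; shapes with fewer than 10 contribute all they have.
Σ min(cᵢ, 10) = 10 + 6 + 8 + 4 + 6 + 10 + 1 = 45.
Draw number 45 + 1 = 46 must push one box to 11.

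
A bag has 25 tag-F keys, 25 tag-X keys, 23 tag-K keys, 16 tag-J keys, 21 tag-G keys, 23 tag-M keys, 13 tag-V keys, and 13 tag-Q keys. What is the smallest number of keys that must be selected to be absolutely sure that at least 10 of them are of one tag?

Put each drawn key into a box by tag. The largest draw with every box below 10 takes min(count, 9) from each tag.
Σ min(cᵢ, 9) = 9 + 9 + 9 + 9 + 9 + 9 + 9 + 9 = 72.
Draw number 72 + 1 = 73 must push one box to 10.

73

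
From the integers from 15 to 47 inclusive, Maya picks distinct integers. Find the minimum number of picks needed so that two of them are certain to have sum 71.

Two chosen integers sum to 71 exactly when both halves of some pair {x, 71−x} with 24 ≤ x ≤ 71−x ≤ 47 are chosen — 12 such pairs.
The remaining 9 elements (those with no distinct partner in range) can never complete a 71-sum, so the worst case takes all of them and one from each pair: 9 + 12 = 21.
By pigeonhole, the 22nd integer has to be the second member of some pair, so 21 + 1 = 22.

22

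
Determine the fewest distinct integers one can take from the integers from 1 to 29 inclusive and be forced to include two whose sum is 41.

21

Two chosen integers sum to 41 exactly when both halves of some pair {x, 41−x} with 12 ≤ x ≤ 41−x ≤ 29 are chosen — 9 such pairs.
The remaining 11 elements (those with no distinct partner in range) can never complete a 41-sum, so the worst case takes all of them and one from each pair: 11 + 9 = 20.
By pigeonhole, the 21st integer has to be the second member of some pair, so 20 + 1 = 21.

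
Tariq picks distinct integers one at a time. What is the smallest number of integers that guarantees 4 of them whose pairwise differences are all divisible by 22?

Integers whose pairwise differences are multiples of 22 are exactly those sharing a remainder mod 22. The 22 residue classes mod 22 are the pigeonholes.
With 66 integers one could put 3 in each residue class and have no class reach 4.
The 67th integer pushes some class to 4, so 22·3 + 1 = 67.

67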